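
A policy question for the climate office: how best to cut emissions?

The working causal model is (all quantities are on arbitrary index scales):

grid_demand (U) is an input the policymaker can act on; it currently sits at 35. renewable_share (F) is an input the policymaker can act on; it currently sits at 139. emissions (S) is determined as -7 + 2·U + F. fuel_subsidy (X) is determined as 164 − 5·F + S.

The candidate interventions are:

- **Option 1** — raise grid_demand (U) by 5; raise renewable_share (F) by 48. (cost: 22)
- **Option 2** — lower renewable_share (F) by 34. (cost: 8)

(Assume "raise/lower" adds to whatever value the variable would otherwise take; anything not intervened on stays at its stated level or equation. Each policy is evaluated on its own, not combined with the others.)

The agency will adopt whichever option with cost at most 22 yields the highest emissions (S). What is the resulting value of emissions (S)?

Option 1 (U + 5, F + 48):
  U = 35 + 5 = 40
  F = 139 + 48 = 187
  S = -7 + 2·40 + 187 = 260
Option 2 (F − 34):
  U = 35
  F = 139 − 34 = 105
  S = -7 + 2·35 + 105 = 168
Comparing — Option 1: S=260, Option 2: S=168. Highest is 260 (Option 1).

260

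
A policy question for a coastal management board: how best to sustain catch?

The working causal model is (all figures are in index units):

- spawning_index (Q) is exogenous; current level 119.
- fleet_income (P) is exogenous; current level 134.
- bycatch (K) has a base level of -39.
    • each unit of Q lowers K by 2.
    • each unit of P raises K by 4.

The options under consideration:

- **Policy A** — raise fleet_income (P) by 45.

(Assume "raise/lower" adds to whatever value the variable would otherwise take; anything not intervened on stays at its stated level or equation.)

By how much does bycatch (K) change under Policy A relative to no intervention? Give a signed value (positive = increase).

180

Baseline:
  Q = 119
  P = 134
  K = -39 − 2·119 + 4·134 = 259
Policy A (P + 45):
  Q = 119
  P = 134 + 45 = 179
  K = -39 − 2·119 + 4·179 = 439
Change in K: 439 − 259 = 180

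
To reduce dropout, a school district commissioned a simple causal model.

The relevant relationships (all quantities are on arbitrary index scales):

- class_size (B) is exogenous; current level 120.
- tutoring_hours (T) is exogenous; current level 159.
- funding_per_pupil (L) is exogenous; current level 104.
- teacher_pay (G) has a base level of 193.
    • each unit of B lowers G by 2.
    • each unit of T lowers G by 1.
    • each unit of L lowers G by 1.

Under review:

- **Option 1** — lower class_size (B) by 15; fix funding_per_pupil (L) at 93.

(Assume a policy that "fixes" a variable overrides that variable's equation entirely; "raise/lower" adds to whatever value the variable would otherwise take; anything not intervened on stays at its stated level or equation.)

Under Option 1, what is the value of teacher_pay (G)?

-269

Option 1 (B − 15, L := 93):
  B = 120 − 15 = 105
  T = 159
  L = 93
  G = 193 − 2·105 − 159 − 93 = -269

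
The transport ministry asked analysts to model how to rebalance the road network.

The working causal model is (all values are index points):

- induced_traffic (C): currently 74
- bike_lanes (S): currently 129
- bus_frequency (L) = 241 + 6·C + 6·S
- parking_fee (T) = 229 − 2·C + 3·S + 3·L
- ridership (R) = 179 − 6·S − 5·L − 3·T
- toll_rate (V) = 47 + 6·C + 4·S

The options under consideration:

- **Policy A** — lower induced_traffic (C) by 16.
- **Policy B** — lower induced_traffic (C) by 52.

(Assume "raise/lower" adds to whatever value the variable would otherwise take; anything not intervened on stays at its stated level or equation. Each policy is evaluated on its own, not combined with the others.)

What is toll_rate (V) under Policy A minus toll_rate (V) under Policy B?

Policy A (C − 16):
  C = 74 − 16 = 58
  S = 129
  V = 47 + 6·58 + 4·129 = 911
Policy B (C − 52):
  C = 74 − 52 = 22
  S = 129
  V = 47 + 6·22 + 4·129 = 695
V: 911 − 695 = 216

216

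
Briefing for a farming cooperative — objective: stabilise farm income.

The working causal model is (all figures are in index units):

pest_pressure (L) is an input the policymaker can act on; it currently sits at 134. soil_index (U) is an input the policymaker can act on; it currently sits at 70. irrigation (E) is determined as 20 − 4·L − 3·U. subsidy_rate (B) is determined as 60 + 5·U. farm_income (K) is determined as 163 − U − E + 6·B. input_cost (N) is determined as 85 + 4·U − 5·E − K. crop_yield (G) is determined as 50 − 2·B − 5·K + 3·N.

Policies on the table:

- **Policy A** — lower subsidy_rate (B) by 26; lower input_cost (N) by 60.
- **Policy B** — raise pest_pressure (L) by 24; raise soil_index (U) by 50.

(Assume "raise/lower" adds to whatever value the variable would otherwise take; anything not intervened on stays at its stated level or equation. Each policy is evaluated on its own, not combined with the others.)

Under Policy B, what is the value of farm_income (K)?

Policy B (L + 24, U + 50):
  L = 134 + 24 = 158
  U = 70 + 50 = 120
  E = 20 − 4·158 − 3·120 = -972
  B = 60 + 5·120 = 660
  K = 163 − 120 − (-972) + 6·660 = 4975

4975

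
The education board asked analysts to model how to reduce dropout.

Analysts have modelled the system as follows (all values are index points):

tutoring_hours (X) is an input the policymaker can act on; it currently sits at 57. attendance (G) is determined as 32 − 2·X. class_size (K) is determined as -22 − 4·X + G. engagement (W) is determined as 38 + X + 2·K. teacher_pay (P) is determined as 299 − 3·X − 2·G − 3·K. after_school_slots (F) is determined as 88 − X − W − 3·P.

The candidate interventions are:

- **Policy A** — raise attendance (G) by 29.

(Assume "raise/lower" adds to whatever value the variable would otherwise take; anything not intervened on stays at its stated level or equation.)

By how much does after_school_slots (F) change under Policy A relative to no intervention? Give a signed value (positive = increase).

Baseline:
  X = 57
  G = 32 − 2·57 = -82
  K = -22 − 4·57 + (-82) = -332
  W = 38 + 57 + 2·(-332) = -569
  P = 299 − 3·57 − 2·(-82) − 3·(-332) = 1288
  F = 88 − 57 − (-569) − 3·1288 = -3264
Policy A (G + 29):
  X = 57
  G = 32 − 2·57 (+29 from intervention) = -53
  K = -22 − 4·57 + (-53) = -303
  W = 38 + 57 + 2·(-303) = -511
  P = 299 − 3·57 − 2·(-53) − 3·(-303) = 1143
  F = 88 − 57 − (-511) − 3·1143 = -2887
Change in F: -2887 − (-3264) = 377

377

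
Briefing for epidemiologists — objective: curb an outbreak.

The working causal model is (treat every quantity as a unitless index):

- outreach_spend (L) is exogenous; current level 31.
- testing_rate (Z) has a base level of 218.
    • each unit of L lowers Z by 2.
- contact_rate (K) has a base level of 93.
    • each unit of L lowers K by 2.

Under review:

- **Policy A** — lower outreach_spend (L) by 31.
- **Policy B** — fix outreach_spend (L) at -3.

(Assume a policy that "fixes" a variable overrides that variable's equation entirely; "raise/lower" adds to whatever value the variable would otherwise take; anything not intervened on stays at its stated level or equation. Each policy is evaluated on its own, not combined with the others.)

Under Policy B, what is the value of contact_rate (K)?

Policy B (L := -3):
  L = -3
  K = 93 − 2·(-3) = 99

99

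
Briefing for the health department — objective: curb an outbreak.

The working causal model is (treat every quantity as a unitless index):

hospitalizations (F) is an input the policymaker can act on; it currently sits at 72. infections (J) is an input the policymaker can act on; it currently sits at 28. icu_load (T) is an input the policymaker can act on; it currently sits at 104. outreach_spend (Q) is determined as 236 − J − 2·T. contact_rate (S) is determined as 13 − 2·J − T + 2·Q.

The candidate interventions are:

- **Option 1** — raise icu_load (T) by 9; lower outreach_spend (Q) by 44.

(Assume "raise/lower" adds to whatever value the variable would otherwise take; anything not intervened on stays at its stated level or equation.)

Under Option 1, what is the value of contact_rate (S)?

Option 1 (T + 9, Q − 44):
  J = 28
  T = 104 + 9 = 113
  Q = 236 − 28 − 2·113 (−44 from intervention) = -62
  S = 13 − 2·28 − 113 + 2·(-62) = -280

-280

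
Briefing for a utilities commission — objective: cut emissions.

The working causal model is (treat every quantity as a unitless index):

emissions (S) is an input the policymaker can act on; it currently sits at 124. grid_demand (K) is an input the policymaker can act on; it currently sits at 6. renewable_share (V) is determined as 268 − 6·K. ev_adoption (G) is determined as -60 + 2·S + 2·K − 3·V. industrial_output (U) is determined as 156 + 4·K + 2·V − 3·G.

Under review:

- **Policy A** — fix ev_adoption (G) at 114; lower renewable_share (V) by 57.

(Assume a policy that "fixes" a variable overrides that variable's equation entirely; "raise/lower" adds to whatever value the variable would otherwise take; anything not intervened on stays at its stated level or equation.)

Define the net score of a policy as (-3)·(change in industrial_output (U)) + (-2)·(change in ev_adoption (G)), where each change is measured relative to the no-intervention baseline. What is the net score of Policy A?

4612

Baseline:
  S = 124
  K = 6
  V = 268 − 6·6 = 232
  G = -60 + 2·124 + 2·6 − 3·232 = -496
  U = 156 + 4·6 + 2·232 − 3·(-496) = 2132
Policy A (G := 114, V − 57):
  S = 124
  K = 6
  V = 268 − 6·6 (−57 from intervention) = 175
  G = 114
  U = 156 + 4·6 + 2·175 − 3·114 = 188
ΔU = 188 − 2132 = -1944; ΔG = 114 − (-496) = 610
Score = (-3)·(-1944) + (-2)·610 = 4612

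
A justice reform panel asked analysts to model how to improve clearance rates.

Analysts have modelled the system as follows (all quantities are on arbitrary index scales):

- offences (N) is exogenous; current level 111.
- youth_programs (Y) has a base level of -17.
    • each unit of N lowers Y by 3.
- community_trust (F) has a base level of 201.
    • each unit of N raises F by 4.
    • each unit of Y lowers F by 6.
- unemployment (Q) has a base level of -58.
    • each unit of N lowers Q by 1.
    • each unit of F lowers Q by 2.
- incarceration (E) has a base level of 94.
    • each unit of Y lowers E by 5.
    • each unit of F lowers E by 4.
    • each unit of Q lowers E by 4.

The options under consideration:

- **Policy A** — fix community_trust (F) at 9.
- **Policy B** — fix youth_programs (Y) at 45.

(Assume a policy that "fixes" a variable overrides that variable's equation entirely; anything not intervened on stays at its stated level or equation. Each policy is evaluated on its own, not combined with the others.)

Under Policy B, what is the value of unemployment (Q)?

Policy B (Y := 45):
  N = 111
  Y = 45
  F = 201 + 4·111 − 6·45 = 375
  Q = -58 − 111 − 2·375 = -919

-919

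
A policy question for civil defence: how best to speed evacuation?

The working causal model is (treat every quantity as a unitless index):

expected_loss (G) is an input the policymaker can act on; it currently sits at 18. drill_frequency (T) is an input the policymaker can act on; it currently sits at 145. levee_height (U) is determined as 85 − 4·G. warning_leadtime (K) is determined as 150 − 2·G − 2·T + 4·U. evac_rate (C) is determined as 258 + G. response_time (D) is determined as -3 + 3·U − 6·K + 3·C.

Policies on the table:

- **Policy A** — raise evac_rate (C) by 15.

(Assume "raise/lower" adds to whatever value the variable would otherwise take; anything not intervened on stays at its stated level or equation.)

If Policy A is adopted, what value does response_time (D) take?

1653

Policy A (C + 15):
  G = 18
  T = 145
  U = 85 − 4·18 = 13
  K = 150 − 2·18 − 2·145 + 4·13 = -124
  C = 258 + 18 (+15 from intervention) = 291
  D = -3 + 3·13 − 6·(-124) + 3·291 = 1653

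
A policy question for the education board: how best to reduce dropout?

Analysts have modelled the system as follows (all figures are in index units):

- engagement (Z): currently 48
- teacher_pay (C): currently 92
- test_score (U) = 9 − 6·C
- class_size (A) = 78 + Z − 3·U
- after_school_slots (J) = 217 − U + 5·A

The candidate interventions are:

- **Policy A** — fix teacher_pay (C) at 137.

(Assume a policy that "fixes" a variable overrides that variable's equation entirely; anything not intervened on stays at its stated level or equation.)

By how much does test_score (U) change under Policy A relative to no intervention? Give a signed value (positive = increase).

-270

Baseline:
  C = 92
  U = 9 − 6·92 = -543
Policy A (C := 137):
  C = 137
  U = 9 − 6·137 = -813
Change in U: -813 − (-543) = -270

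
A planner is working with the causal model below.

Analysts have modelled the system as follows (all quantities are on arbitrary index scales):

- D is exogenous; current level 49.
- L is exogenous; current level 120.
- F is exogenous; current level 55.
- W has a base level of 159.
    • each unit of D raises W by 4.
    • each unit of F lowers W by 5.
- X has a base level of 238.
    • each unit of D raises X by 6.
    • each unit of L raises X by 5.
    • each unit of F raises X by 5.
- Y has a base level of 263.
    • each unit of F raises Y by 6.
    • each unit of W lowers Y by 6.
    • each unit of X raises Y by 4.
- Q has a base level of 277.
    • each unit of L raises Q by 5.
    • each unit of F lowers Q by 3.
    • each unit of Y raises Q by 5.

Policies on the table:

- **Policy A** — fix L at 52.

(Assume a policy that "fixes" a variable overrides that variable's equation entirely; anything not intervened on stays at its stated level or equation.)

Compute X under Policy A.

Policy A (L := 52):
  D = 49
  L = 52
  F = 55
  X = 238 + 6·49 + 5·52 + 5·55 = 1067

1067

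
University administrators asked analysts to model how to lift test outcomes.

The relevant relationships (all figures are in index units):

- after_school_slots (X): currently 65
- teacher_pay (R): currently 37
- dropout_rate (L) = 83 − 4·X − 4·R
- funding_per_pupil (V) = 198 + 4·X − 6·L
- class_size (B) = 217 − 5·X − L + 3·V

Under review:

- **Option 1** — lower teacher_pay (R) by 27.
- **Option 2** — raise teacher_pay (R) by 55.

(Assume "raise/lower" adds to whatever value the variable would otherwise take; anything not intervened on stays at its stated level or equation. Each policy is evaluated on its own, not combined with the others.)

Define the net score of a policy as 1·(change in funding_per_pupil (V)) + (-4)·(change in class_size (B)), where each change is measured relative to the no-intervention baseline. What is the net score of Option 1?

Baseline:
  X = 65
  R = 37
  L = 83 − 4·65 − 4·37 = -325
  V = 198 + 4·65 − 6·(-325) = 2408
  B = 217 − 5·65 − (-325) + 3·2408 = 7441
Option 1 (R − 27):
  X = 65
  R = 37 − 27 = 10
  L = 83 − 4·65 − 4·10 = -217
  V = 198 + 4·65 − 6·(-217) = 1760
  B = 217 − 5·65 − (-217) + 3·1760 = 5389
ΔV = 1760 − 2408 = -648; ΔB = 5389 − 7441 = -2052
Score = 1·(-648) + (-4)·(-2052) = 7560

7560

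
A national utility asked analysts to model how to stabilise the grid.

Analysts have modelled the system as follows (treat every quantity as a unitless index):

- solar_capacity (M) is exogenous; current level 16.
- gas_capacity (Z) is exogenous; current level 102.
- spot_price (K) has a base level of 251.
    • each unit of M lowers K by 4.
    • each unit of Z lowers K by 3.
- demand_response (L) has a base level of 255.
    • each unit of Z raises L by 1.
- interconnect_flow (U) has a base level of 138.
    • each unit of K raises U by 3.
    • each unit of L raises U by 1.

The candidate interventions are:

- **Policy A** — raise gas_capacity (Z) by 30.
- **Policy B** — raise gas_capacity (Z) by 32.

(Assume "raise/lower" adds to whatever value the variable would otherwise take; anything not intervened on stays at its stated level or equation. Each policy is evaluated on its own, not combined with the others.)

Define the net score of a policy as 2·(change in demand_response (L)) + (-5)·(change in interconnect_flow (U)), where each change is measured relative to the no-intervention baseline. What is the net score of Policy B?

Baseline:
  M = 16
  Z = 102
  K = 251 − 4·16 − 3·102 = -119
  L = 255 + 102 = 357
  U = 138 + 3·(-119) + 357 = 138
Policy B (Z + 32):
  M = 16
  Z = 102 + 32 = 134
  K = 251 − 4·16 − 3·134 = -215
  L = 255 + 134 = 389
  U = 138 + 3·(-215) + 389 = -118
ΔL = 389 − 357 = 32; ΔU = -118 − 138 = -256
Score = 2·32 + (-5)·(-256) = 1344

1344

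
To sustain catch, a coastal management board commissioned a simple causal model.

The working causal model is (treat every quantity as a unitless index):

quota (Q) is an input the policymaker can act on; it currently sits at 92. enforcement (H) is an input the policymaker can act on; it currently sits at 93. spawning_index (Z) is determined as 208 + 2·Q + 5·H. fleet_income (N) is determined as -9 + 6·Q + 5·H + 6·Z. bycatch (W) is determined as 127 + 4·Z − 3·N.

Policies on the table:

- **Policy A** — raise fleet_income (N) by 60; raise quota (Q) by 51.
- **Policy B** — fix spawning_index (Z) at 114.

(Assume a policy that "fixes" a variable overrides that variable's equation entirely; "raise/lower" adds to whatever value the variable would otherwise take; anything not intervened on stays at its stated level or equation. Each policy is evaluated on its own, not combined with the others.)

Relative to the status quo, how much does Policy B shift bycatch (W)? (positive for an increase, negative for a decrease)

10402

Baseline:
  Q = 92
  H = 93
  Z = 208 + 2·92 + 5·93 = 857
  N = -9 + 6·92 + 5·93 + 6·857 = 6150
  W = 127 + 4·857 − 3·6150 = -14895
Policy B (Z := 114):
  Q = 92
  H = 93
  Z = 114
  N = -9 + 6·92 + 5·93 + 6·114 = 1692
  W = 127 + 4·114 − 3·1692 = -4493
Change in W: -4493 − (-14895) = 10402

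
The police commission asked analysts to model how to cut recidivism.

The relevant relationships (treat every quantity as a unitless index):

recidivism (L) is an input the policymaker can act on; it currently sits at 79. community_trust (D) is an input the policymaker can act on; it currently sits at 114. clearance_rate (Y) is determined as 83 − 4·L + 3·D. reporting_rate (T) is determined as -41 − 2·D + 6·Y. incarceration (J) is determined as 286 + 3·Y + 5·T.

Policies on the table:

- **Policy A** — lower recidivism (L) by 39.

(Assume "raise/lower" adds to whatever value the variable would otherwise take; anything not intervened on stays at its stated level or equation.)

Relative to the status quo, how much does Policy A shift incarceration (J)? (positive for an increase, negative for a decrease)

Baseline:
  L = 79
  D = 114
  Y = 83 − 4·79 + 3·114 = 109
  T = -41 − 2·114 + 6·109 = 385
  J = 286 + 3·109 + 5·385 = 2538
Policy A (L − 39):
  L = 79 − 39 = 40
  D = 114
  Y = 83 − 4·40 + 3·114 = 265
  T = -41 − 2·114 + 6·265 = 1321
  J = 286 + 3·265 + 5·1321 = 7686
Change in J: 7686 − 2538 = 5148

5148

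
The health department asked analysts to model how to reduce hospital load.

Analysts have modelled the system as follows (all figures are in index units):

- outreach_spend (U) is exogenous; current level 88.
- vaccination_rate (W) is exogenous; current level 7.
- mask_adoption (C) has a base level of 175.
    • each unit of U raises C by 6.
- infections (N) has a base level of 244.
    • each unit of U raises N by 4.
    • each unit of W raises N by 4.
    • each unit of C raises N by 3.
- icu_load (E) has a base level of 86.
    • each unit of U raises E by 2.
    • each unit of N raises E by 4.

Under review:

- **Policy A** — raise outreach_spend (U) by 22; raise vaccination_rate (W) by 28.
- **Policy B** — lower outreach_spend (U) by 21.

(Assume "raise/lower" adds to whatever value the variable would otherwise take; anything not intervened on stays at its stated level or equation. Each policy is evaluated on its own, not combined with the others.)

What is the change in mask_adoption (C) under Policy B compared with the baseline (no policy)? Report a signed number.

-126

Baseline:
  U = 88
  C = 175 + 6·88 = 703
Policy B (U − 21):
  U = 88 − 21 = 67
  C = 175 + 6·67 = 577
Change in C: 577 − 703 = -126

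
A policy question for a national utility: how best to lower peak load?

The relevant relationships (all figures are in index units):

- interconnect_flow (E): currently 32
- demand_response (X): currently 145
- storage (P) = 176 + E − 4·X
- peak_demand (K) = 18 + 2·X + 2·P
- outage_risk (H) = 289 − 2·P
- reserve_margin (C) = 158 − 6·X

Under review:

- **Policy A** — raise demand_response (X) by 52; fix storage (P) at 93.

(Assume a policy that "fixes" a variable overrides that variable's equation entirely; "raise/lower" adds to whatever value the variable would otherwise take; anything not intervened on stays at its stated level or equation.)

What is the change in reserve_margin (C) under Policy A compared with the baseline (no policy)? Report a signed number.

Baseline:
  X = 145
  C = 158 − 6·145 = -712
Policy A (X + 52, P := 93):
  X = 145 + 52 = 197
  C = 158 − 6·197 = -1024
Change in C: -1024 − (-712) = -312

-312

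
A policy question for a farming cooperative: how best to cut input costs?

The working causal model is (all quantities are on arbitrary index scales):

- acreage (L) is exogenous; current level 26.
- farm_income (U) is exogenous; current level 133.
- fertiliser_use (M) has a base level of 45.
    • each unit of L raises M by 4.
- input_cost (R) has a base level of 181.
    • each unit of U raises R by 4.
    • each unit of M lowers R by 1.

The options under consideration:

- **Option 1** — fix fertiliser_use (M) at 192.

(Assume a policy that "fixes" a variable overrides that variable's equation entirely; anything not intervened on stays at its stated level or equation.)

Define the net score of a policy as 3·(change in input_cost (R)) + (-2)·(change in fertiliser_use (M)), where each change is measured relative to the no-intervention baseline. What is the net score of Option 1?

Baseline:
  L = 26
  U = 133
  M = 45 + 4·26 = 149
  R = 181 + 4·133 − 149 = 564
Option 1 (M := 192):
  L = 26
  U = 133
  M = 192
  R = 181 + 4·133 − 192 = 521
ΔR = 521 − 564 = -43; ΔM = 192 − 149 = 43
Score = 3·(-43) + (-2)·43 = -215

-215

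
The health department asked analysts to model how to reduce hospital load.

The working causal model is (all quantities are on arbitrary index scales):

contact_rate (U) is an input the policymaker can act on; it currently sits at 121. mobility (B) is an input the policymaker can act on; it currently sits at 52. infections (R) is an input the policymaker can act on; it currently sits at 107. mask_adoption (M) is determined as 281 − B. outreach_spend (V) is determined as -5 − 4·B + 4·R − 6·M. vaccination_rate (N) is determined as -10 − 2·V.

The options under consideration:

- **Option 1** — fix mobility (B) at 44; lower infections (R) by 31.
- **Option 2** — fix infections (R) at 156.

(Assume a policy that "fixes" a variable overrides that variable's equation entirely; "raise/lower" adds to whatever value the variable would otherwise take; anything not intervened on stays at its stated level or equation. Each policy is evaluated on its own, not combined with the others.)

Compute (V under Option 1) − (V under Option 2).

-336

Option 1 (B := 44, R − 31):
  B = 44
  R = 107 − 31 = 76
  M = 281 − 44 = 237
  V = -5 − 4·44 + 4·76 − 6·237 = -1299
Option 2 (R := 156):
  B = 52
  R = 156
  M = 281 − 52 = 229
  V = -5 − 4·52 + 4·156 − 6·229 = -963
V: -1299 − (-963) = -336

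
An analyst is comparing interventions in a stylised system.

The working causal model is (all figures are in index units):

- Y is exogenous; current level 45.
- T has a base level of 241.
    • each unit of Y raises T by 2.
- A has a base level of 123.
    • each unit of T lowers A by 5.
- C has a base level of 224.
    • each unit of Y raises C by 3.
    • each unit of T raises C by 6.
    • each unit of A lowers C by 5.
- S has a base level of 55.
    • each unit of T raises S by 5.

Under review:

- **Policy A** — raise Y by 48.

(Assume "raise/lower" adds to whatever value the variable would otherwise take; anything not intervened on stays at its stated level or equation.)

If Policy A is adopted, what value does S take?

2190

Policy A (Y + 48):
  Y = 45 + 48 = 93
  T = 241 + 2·93 = 427
  S = 55 + 5·427 = 2190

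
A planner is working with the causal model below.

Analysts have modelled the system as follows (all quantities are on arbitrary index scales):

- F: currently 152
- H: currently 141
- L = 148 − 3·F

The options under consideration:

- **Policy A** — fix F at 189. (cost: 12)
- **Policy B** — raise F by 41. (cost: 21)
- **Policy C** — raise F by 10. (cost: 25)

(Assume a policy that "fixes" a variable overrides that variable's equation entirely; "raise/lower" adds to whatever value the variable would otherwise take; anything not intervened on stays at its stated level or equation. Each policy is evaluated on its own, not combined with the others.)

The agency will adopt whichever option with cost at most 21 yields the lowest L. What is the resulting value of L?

-431

Policy A (F := 189):
  F = 189
  L = 148 − 3·189 = -419
Policy B (F + 41):
  F = 152 + 41 = 193
  L = 148 − 3·193 = -431
Comparing — Policy A: L=-419, Policy B: L=-431. Lowest is -431 (Policy B).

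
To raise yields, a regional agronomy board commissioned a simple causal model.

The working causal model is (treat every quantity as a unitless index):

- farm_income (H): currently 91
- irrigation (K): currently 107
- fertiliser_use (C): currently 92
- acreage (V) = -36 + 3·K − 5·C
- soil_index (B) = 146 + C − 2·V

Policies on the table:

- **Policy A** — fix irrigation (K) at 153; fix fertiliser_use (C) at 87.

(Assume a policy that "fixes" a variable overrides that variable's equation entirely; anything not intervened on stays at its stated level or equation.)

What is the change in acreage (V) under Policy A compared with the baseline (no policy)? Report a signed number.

Baseline:
  K = 107
  C = 92
  V = -36 + 3·107 − 5·92 = -175
Policy A (K := 153, C := 87):
  K = 153
  C = 87
  V = -36 + 3·153 − 5·87 = -12
Change in V: -12 − (-175) = 163

163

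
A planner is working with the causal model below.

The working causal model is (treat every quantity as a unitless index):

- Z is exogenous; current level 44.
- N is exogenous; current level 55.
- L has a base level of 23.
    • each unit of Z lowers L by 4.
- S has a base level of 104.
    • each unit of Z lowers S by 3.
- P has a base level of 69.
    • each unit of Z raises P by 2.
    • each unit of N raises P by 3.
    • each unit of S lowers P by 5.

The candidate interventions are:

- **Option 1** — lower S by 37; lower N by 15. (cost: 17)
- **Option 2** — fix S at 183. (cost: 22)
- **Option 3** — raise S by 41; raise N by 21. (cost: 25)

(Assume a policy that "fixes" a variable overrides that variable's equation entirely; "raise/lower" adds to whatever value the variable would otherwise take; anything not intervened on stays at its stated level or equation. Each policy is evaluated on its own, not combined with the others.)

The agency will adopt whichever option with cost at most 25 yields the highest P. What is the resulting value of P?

Option 1 (S − 37, N − 15):
  Z = 44
  N = 55 − 15 = 40
  S = 104 − 3·44 (−37 from intervention) = -65
  P = 69 + 2·44 + 3·40 − 5·(-65) = 602
Option 2 (S := 183):
  Z = 44
  N = 55
  S = 183
  P = 69 + 2·44 + 3·55 − 5·183 = -593
Option 3 (S + 41, N + 21):
  Z = 44
  N = 55 + 21 = 76
  S = 104 − 3·44 (+41 from intervention) = 13
  P = 69 + 2·44 + 3·76 − 5·13 = 320
Comparing — Option 1: P=602, Option 2: P=-593, Option 3: P=320. Highest is 602 (Option 1).

602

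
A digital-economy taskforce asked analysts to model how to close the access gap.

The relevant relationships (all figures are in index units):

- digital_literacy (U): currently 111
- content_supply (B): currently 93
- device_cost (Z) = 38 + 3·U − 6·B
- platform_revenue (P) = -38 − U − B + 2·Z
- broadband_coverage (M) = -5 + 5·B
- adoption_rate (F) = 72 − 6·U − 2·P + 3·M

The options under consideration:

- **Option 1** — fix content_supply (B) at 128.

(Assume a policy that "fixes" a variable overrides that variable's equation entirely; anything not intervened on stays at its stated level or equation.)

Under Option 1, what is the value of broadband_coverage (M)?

635

Option 1 (B := 128):
  B = 128
  M = -5 + 5·128 = 635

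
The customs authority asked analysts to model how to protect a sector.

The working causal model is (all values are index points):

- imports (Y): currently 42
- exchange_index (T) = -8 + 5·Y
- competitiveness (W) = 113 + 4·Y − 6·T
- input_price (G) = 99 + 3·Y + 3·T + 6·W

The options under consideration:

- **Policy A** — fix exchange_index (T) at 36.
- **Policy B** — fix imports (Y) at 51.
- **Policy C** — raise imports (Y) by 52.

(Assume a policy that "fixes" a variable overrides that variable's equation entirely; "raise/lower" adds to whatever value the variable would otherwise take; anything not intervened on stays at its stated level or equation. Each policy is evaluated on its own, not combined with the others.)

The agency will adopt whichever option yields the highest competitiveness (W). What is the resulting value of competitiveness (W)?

Policy A (T := 36):
  Y = 42
  T = 36
  W = 113 + 4·42 − 6·36 = 65
Policy B (Y := 51):
  Y = 51
  T = -8 + 5·51 = 247
  W = 113 + 4·51 − 6·247 = -1165
Policy C (Y + 52):
  Y = 42 + 52 = 94
  T = -8 + 5·94 = 462
  W = 113 + 4·94 − 6·462 = -2283
Comparing — Policy A: W=65, Policy B: W=-1165, Policy C: W=-2283. Highest is 65 (Policy A).

65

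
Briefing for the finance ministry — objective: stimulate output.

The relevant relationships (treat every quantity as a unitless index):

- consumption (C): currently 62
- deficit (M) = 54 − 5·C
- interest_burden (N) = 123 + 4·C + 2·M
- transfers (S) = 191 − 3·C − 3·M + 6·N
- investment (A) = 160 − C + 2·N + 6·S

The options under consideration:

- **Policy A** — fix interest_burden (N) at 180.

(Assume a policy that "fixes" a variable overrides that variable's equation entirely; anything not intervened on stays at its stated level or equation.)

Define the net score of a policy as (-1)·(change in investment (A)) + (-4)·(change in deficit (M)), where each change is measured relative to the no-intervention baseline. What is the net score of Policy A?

Baseline:
  C = 62
  M = 54 − 5·62 = -256
  N = 123 + 4·62 + 2·(-256) = -141
  S = 191 − 3·62 − 3·(-256) + 6·(-141) = -73
  A = 160 − 62 + 2·(-141) + 6·(-73) = -622
Policy A (N := 180):
  C = 62
  M = 54 − 5·62 = -256
  N = 180
  S = 191 − 3·62 − 3·(-256) + 6·180 = 1853
  A = 160 − 62 + 2·180 + 6·1853 = 11576
ΔA = 11576 − (-622) = 12198; ΔM = -256 − (-256) = 0
Score = (-1)·12198 + (-4)·0 = -12198

-12198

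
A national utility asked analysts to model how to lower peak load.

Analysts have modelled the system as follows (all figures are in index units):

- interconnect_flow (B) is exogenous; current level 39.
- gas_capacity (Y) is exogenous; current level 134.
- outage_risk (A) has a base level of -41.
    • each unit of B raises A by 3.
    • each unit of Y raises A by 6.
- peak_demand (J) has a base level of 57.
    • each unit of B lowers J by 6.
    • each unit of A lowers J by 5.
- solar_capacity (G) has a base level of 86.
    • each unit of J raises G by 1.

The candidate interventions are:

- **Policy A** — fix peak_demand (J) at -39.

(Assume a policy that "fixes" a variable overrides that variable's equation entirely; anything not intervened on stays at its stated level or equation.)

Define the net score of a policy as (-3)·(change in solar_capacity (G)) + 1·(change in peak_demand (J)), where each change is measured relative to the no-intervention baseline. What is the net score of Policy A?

-9076

Baseline:
  B = 39
  Y = 134
  A = -41 + 3·39 + 6·134 = 880
  J = 57 − 6·39 − 5·880 = -4577
  G = 86 + (-4577) = -4491
Policy A (J := -39):
  B = 39
  Y = 134
  A = -41 + 3·39 + 6·134 = 880
  J = -39
  G = 86 + (-39) = 47
ΔG = 47 − (-4491) = 4538; ΔJ = -39 − (-4577) = 4538
Score = (-3)·4538 + 1·4538 = -9076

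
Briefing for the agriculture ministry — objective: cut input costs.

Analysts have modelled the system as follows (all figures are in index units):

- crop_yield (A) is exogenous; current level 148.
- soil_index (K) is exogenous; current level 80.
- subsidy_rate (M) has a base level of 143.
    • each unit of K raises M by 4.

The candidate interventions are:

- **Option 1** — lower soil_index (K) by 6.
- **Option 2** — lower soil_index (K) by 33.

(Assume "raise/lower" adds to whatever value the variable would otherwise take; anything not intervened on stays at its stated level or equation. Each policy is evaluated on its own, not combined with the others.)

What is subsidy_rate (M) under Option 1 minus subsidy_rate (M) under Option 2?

108

Option 1 (K − 6):
  K = 80 − 6 = 74
  M = 143 + 4·74 = 439
Option 2 (K − 33):
  K = 80 − 33 = 47
  M = 143 + 4·47 = 331
M: 439 − 331 = 108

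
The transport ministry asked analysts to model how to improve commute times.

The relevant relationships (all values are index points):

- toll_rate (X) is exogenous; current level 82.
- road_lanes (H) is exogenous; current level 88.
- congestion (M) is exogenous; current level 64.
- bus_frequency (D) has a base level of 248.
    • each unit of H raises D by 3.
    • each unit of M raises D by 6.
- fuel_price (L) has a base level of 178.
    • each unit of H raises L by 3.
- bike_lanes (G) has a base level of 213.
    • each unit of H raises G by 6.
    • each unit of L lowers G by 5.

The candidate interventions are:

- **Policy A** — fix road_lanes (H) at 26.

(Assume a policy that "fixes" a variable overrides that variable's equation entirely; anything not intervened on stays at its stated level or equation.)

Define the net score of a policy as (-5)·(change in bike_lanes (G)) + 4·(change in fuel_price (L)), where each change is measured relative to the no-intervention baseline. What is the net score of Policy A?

-3534

Baseline:
  H = 88
  L = 178 + 3·88 = 442
  G = 213 + 6·88 − 5·442 = -1469
Policy A (H := 26):
  H = 26
  L = 178 + 3·26 = 256
  G = 213 + 6·26 − 5·256 = -911
ΔG = -911 − (-1469) = 558; ΔL = 256 − 442 = -186
Score = (-5)·558 + 4·(-186) = -3534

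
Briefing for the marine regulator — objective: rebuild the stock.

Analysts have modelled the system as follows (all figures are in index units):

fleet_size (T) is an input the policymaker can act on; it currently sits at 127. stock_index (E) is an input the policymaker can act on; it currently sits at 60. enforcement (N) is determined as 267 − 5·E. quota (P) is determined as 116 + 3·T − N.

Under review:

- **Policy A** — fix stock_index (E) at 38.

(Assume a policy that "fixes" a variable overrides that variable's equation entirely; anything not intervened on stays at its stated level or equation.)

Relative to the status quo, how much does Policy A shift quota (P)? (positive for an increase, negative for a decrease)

-110

Baseline:
  T = 127
  E = 60
  N = 267 − 5·60 = -33
  P = 116 + 3·127 − (-33) = 530
Policy A (E := 38):
  T = 127
  E = 38
  N = 267 − 5·38 = 77
  P = 116 + 3·127 − 77 = 420
Change in P: 420 − 530 = -110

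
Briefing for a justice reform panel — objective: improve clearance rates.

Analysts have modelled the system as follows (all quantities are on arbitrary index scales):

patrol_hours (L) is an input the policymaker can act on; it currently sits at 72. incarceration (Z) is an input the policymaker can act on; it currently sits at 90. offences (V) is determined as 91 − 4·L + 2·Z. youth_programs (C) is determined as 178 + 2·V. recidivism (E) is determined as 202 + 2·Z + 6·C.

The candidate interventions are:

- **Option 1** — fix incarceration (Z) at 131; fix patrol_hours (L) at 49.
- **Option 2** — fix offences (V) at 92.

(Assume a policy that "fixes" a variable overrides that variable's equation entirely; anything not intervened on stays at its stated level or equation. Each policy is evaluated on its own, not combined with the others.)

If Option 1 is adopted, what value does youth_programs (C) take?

492

Option 1 (Z := 131, L := 49):
  L = 49
  Z = 131
  V = 91 − 4·49 + 2·131 = 157
  C = 178 + 2·157 = 492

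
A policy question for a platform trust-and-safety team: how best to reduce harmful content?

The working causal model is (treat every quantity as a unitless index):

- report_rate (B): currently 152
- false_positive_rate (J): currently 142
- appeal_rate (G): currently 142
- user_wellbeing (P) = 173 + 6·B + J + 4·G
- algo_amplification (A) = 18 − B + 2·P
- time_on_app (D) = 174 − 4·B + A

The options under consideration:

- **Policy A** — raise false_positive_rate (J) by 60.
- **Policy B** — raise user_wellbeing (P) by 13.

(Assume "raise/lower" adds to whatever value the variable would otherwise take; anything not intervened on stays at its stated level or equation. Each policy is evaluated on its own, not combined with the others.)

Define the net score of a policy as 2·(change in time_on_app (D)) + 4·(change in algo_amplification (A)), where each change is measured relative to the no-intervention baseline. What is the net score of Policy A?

720

Baseline:
  B = 152
  J = 142
  G = 142
  P = 173 + 6·152 + 142 + 4·142 = 1795
  A = 18 − 152 + 2·1795 = 3456
  D = 174 − 4·152 + 3456 = 3022
Policy A (J + 60):
  B = 152
  J = 142 + 60 = 202
  G = 142
  P = 173 + 6·152 + 202 + 4·142 = 1855
  A = 18 − 152 + 2·1855 = 3576
  D = 174 − 4·152 + 3576 = 3142
ΔD = 3142 − 3022 = 120; ΔA = 3576 − 3456 = 120
Score = 2·120 + 4·120 = 720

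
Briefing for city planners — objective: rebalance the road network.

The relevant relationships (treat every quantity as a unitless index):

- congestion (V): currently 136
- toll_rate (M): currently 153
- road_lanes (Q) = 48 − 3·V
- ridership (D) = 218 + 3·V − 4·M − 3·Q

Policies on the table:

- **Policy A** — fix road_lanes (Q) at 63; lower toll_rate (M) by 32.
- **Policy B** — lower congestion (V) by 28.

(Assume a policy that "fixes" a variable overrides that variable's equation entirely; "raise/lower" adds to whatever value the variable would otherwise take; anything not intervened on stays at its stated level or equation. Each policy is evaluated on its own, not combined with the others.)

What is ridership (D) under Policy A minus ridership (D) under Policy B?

Policy A (Q := 63, M − 32):
  V = 136
  M = 153 − 32 = 121
  Q = 63
  D = 218 + 3·136 − 4·121 − 3·63 = -47
Policy B (V − 28):
  V = 136 − 28 = 108
  M = 153
  Q = 48 − 3·108 = -276
  D = 218 + 3·108 − 4·153 − 3·(-276) = 758
D: -47 − 758 = -805

-805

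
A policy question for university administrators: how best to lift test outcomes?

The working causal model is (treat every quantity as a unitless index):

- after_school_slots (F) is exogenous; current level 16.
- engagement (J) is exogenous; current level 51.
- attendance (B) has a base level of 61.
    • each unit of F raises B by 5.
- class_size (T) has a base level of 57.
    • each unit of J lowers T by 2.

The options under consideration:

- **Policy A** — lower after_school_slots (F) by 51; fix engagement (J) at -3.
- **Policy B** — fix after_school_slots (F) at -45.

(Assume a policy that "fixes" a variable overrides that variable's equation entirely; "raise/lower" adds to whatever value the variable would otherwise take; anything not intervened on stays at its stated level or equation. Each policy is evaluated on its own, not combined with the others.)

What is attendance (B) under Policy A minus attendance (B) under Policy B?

50

Policy A (F − 51, J := -3):
  F = 16 − 51 = -35
  B = 61 + 5·(-35) = -114
Policy B (F := -45):
  F = -45
  B = 61 + 5·(-45) = -164
B: -114 − (-164) = 50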